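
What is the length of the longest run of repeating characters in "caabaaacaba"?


Input: "caabaaacaba"
Scanning for longest run:
  Position 1 ('a'): new char, reset run to 1
  Position 2 ('a'): continues run of 'a', length=2
  Position 3 ('b'): new char, reset run to 1
  Position 4 ('a'): new char, reset run to 1
  Position 5 ('a'): continues run of 'a', length=2
  Position 6 ('a'): continues run of 'a', length=3
  Position 7 ('c'): new char, reset run to 1
  Position 8 ('a'): new char, reset run to 1
  Position 9 ('b'): new char, reset run to 1
  Position 10 ('a'): new char, reset run to 1
Longest run: 'a' with length 3

3


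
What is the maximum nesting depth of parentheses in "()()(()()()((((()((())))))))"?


Input: "()()(()()()((((()((())))))))"
Tracking depth:
  Position 0 '(': depth becomes 1
  Position 1 ')': depth becomes 0
  Position 2 '(': depth becomes 1
  Position 3 ')': depth becomes 0
  Position 4 '(': depth becomes 1
  Position 5 '(': depth becomes 2
  Position 6 ')': depth becomes 1
  Position 7 '(': depth becomes 2
  Position 8 ')': depth becomes 1
  Position 9 '(': depth becomes 2
  Position 10 ')': depth becomes 1
  Position 11 '(': depth becomes 2
  Position 12 '(': depth becomes 3
  Position 13 '(': depth becomes 4
  Position 14 '(': depth becomes 5
  Position 15 '(': depth becomes 6
  Position 16 ')': depth becomes 5
  Position 17 '(': depth becomes 6
  Position 18 '(': depth becomes 7
  Position 19 '(': depth becomes 8
  Position 20 ')': depth becomes 7
  Position 21 ')': depth becomes 6
  Position 22 ')': depth becomes 5
  Position 23 ')': depth becomes 4
  Position 24 ')': depth becomes 3
  Position 25 ')': depth becomes 2
  Position 26 ')': depth becomes 1
  Position 27 ')': depth becomes 0
Maximum depth reached: 8

8


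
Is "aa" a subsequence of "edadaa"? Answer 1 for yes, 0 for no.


Check if "aa" is a subsequence of "edadaa"
Greedy scan:
  Position 0 ('e'): no match needed
  Position 1 ('d'): no match needed
  Position 2 ('a'): matches sub[0] = 'a'
  Position 3 ('d'): no match needed
  Position 4 ('a'): matches sub[1] = 'a'
  Position 5 ('a'): no match needed
All 2 characters matched => is a subsequence

1


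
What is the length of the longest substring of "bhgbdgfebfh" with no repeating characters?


Input: "bhgbdgfebfh"
Sliding window (track last position of each char):
  Position 0 ('b'): window [0,0] length 1 -- new best
  Position 1 ('h'): window [0,1] length 2 -- new best
  Position 2 ('g'): window [0,2] length 3 -- new best
  Position 3 ('b'): repeat (last at 0), move window start to 1
  Position 3 ('b'): window [1,3] length 3
  Position 4 ('d'): window [1,4] length 4 -- new best
  Position 5 ('g'): repeat (last at 2), move window start to 3
  Position 5 ('g'): window [3,5] length 3
  Position 6 ('f'): window [3,6] length 4
  Position 7 ('e'): window [3,7] length 5 -- new best
  Position 8 ('b'): repeat (last at 3), move window start to 4
  Position 8 ('b'): window [4,8] length 5
  Position 9 ('f'): repeat (last at 6), move window start to 7
  Position 9 ('f'): window [7,9] length 3
  Position 10 ('h'): window [7,10] length 4
Longest substring with no repeats: "bdgfe" with length 5

5


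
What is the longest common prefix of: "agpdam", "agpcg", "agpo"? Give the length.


Words: agpdam, agpcg, agpo
  Position 0: all 'a' => match
  Position 1: all 'g' => match
  Position 2: all 'p' => match
  Position 3: ('d', 'c', 'o') => mismatch, stop
LCP = "agp" (length 3)

3


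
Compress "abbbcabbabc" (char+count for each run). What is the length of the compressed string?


Input: abbbcabbabc
Runs:
  'a' x 1 => "a1"
  'b' x 3 => "b3"
  'c' x 1 => "c1"
  'a' x 1 => "a1"
  'b' x 2 => "b2"
  'a' x 1 => "a1"
  'b' x 1 => "b1"
  'c' x 1 => "c1"
Compressed: "a1b3c1a1b2a1b1c1"
Compressed length: 16

16


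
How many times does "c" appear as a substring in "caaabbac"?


Searching for "c" in "caaabbac"
Scanning each position:
  Position 0: "c" => MATCH
  Position 1: "a" => no
  Position 2: "a" => no
  Position 3: "a" => no
  Position 4: "b" => no
  Position 5: "b" => no
  Position 6: "a" => no
  Position 7: "c" => MATCH
Total occurrences: 2

2


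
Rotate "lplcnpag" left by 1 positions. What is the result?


Input: "lplcnpag", rotate left by 1
First 1 characters: "l"
Remaining characters: "plcnpag"
Concatenate remaining + first: "plcnpag" + "l" = "plcnpagl"

plcnpagl


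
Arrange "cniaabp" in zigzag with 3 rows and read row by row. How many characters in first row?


Zigzag "cniaabp" into 3 rows:
Placing characters:
  'c' => row 0
  'n' => row 1
  'i' => row 2
  'a' => row 1
  'a' => row 0
  'b' => row 1
  'p' => row 2
Rows:
  Row 0: "ca"
  Row 1: "nab"
  Row 2: "ip"
First row length: 2

2


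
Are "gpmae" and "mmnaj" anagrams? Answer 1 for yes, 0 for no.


Strings: "gpmae", "mmnaj"
Sorted first:  aegmp
Sorted second: ajmmn
Differ at position 1: 'e' vs 'j' => not anagrams

0


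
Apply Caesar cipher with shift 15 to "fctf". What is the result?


Caesar cipher: shift "fctf" by 15
  'f' (pos 5) + 15 = pos 20 = 'u'
  'c' (pos 2) + 15 = pos 17 = 'r'
  't' (pos 19) + 15 = pos 8 = 'i'
  'f' (pos 5) + 15 = pos 20 = 'u'
Result: uriu

uriu


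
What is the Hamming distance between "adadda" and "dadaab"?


Comparing "adadda" and "dadaab" position by position:
  Position 0: 'a' vs 'd' => differ
  Position 1: 'd' vs 'a' => differ
  Position 2: 'a' vs 'd' => differ
  Position 3: 'd' vs 'a' => differ
  Position 4: 'd' vs 'a' => differ
  Position 5: 'a' vs 'b' => differ
Total differences (Hamming distance): 6

6


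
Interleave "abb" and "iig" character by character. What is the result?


Interleaving "abb" and "iig":
  Position 0: 'a' from first, 'i' from second => "ai"
  Position 1: 'b' from first, 'i' from second => "bi"
  Position 2: 'b' from first, 'g' from second => "bg"
Result: aibibg

aibibg


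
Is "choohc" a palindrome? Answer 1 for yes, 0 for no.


Input: choohc
Reversed: choohc
  Compare pos 0 ('c') with pos 5 ('c'): match
  Compare pos 1 ('h') with pos 4 ('h'): match
  Compare pos 2 ('o') with pos 3 ('o'): match
Result: palindrome

1


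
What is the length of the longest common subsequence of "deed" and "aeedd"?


LCS of "deed" and "aeedd"
DP table:
           a    e    e    d    d
      0    0    0    0    0    0
  d   0    0    0    0    1    1
  e   0    0    1    1    1    1
  e   0    0    1    2    2    2
  d   0    0    1    2    3    3
LCS length = dp[4][5] = 3

3


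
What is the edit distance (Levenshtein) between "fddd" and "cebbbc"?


Computing edit distance: "fddd" -> "cebbbc"
DP table:
           c    e    b    b    b    c
      0    1    2    3    4    5    6
  f   1    1    2    3    4    5    6
  d   2    2    2    3    4    5    6
  d   3    3    3    3    4    5    6
  d   4    4    4    4    4    5    6
Edit distance = dp[4][6] = 6

6


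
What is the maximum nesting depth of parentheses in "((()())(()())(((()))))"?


Input: "((()())(()())(((()))))"
Tracking depth:
  Position 0 '(': depth becomes 1
  Position 1 '(': depth becomes 2
  Position 2 '(': depth becomes 3
  Position 3 ')': depth becomes 2
  Position 4 '(': depth becomes 3
  Position 5 ')': depth becomes 2
  Position 6 ')': depth becomes 1
  Position 7 '(': depth becomes 2
  Position 8 '(': depth becomes 3
  Position 9 ')': depth becomes 2
  Position 10 '(': depth becomes 3
  Position 11 ')': depth becomes 2
  Position 12 ')': depth becomes 1
  Position 13 '(': depth becomes 2
  Position 14 '(': depth becomes 3
  Position 15 '(': depth becomes 4
  Position 16 '(': depth becomes 5
  Position 17 ')': depth becomes 4
  Position 18 ')': depth becomes 3
  Position 19 ')': depth becomes 2
  Position 20 ')': depth becomes 1
  Position 21 ')': depth becomes 0
Maximum depth reached: 5

5


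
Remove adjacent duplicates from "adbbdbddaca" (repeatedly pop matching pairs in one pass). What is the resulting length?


Input: adbbdbddaca
Stack-based adjacent duplicate removal:
  Read 'a': push. Stack: a
  Read 'd': push. Stack: ad
  Read 'b': push. Stack: adb
  Read 'b': matches stack top 'b' => pop. Stack: ad
  Read 'd': matches stack top 'd' => pop. Stack: a
  Read 'b': push. Stack: ab
  Read 'd': push. Stack: abd
  Read 'd': matches stack top 'd' => pop. Stack: ab
  Read 'a': push. Stack: aba
  Read 'c': push. Stack: abac
  Read 'a': push. Stack: abaca
Final stack: "abaca" (length 5)

5


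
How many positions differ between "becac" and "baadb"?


Comparing "becac" and "baadb" position by position:
  Position 0: 'b' vs 'b' => same
  Position 1: 'e' vs 'a' => DIFFER
  Position 2: 'c' vs 'a' => DIFFER
  Position 3: 'a' vs 'd' => DIFFER
  Position 4: 'c' vs 'b' => DIFFER
Positions that differ: 4

4


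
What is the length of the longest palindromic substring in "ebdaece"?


Input: "ebdaece"
Checking substrings for palindromes:
  [4:7] "ece" (len 3) => palindrome
Longest palindromic substring: "ece" with length 3

3


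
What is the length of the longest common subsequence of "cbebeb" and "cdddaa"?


LCS of "cbebeb" and "cdddaa"
DP table:
           c    d    d    d    a    a
      0    0    0    0    0    0    0
  c   0    1    1    1    1    1    1
  b   0    1    1    1    1    1    1
  e   0    1    1    1    1    1    1
  b   0    1    1    1    1    1    1
  e   0    1    1    1    1    1    1
  b   0    1    1    1    1    1    1
LCS length = dp[6][6] = 1

1


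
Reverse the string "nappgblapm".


Input: nappgblapm
Reading characters right to left:
  Position 9: 'm'
  Position 8: 'p'
  Position 7: 'a'
  Position 6: 'l'
  Position 5: 'b'
  Position 4: 'g'
  Position 3: 'p'
  Position 2: 'p'
  Position 1: 'a'
  Position 0: 'n'
Reversed: mpalbgppan

mpalbgppan


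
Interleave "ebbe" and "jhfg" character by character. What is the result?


Interleaving "ebbe" and "jhfg":
  Position 0: 'e' from first, 'j' from second => "ej"
  Position 1: 'b' from first, 'h' from second => "bh"
  Position 2: 'b' from first, 'f' from second => "bf"
  Position 3: 'e' from first, 'g' from second => "eg"
Result: ejbhbfeg

ejbhbfeg


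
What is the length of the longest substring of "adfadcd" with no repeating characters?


Input: "adfadcd"
Sliding window (track last position of each char):
  Position 0 ('a'): window [0,0] length 1 -- new best
  Position 1 ('d'): window [0,1] length 2 -- new best
  Position 2 ('f'): window [0,2] length 3 -- new best
  Position 3 ('a'): repeat (last at 0), move window start to 1
  Position 3 ('a'): window [1,3] length 3
  Position 4 ('d'): repeat (last at 1), move window start to 2
  Position 4 ('d'): window [2,4] length 3
  Position 5 ('c'): window [2,5] length 4 -- new best
  Position 6 ('d'): repeat (last at 4), move window start to 5
  Position 6 ('d'): window [5,6] length 2
Longest substring with no repeats: "fadc" with length 4

4


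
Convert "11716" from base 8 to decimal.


Input: "11716" in base 8
Positional expansion:
  Digit '1' (value 1) x 8^4 = 4096
  Digit '1' (value 1) x 8^3 = 512
  Digit '7' (value 7) x 8^2 = 448
  Digit '1' (value 1) x 8^1 = 8
  Digit '6' (value 6) x 8^0 = 6
Sum = 5070

5070


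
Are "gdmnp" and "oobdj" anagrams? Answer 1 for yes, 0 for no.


Strings: "gdmnp", "oobdj"
Sorted first:  dgmnp
Sorted second: bdjoo
Differ at position 0: 'd' vs 'b' => not anagrams

0


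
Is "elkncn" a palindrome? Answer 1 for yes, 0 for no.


Input: elkncn
Reversed: ncnkle
  Compare pos 0 ('e') with pos 5 ('n'): MISMATCH
  Compare pos 1 ('l') with pos 4 ('c'): MISMATCH
  Compare pos 2 ('k') with pos 3 ('n'): MISMATCH
Result: not a palindrome

0


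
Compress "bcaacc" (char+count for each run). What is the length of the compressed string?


Input: bcaacc
Runs:
  'b' x 1 => "b1"
  'c' x 1 => "c1"
  'a' x 2 => "a2"
  'c' x 2 => "c2"
Compressed: "b1c1a2c2"
Compressed length: 8

8


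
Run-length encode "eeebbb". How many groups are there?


Input: eeebbb
Scanning for consecutive runs:
  Group 1: 'e' x 3 (positions 0-2)
  Group 2: 'b' x 3 (positions 3-5)
Total groups: 2

2


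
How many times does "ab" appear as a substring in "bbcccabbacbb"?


Searching for "ab" in "bbcccabbacbb"
Scanning each position:
  Position 0: "bb" => no
  Position 1: "bc" => no
  Position 2: "cc" => no
  Position 3: "cc" => no
  Position 4: "ca" => no
  Position 5: "ab" => MATCH
  Position 6: "bb" => no
  Position 7: "ba" => no
  Position 8: "ac" => no
  Position 9: "cb" => no
  Position 10: "bb" => no
Total occurrences: 1

1


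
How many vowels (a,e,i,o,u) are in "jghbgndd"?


Input: jghbgndd
Checking each character:
  'j' at position 0: consonant
  'g' at position 1: consonant
  'h' at position 2: consonant
  'b' at position 3: consonant
  'g' at position 4: consonant
  'n' at position 5: consonant
  'd' at position 6: consonant
  'd' at position 7: consonant
Total vowels: 0

0


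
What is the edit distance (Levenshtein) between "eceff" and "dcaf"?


Computing edit distance: "eceff" -> "dcaf"
DP table:
           d    c    a    f
      0    1    2    3    4
  e   1    1    2    3    4
  c   2    2    1    2    3
  e   3    3    2    2    3
  f   4    4    3    3    2
  f   5    5    4    4    3
Edit distance = dp[5][4] = 3

3


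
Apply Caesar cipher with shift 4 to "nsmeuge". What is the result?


Caesar cipher: shift "nsmeuge" by 4
  'n' (pos 13) + 4 = pos 17 = 'r'
  's' (pos 18) + 4 = pos 22 = 'w'
  'm' (pos 12) + 4 = pos 16 = 'q'
  'e' (pos 4) + 4 = pos 8 = 'i'
  'u' (pos 20) + 4 = pos 24 = 'y'
  'g' (pos 6) + 4 = pos 10 = 'k'
  'e' (pos 4) + 4 = pos 8 = 'i'
Result: rwqiyki

rwqiyki


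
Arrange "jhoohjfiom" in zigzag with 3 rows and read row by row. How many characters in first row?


Zigzag "jhoohjfiom" into 3 rows:
Placing characters:
  'j' => row 0
  'h' => row 1
  'o' => row 2
  'o' => row 1
  'h' => row 0
  'j' => row 1
  'f' => row 2
  'i' => row 1
  'o' => row 0
  'm' => row 1
Rows:
  Row 0: "jho"
  Row 1: "hojim"
  Row 2: "of"
First row length: 3

3


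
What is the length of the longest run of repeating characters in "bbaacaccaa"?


Input: "bbaacaccaa"
Scanning for longest run:
  Position 1 ('b'): continues run of 'b', length=2
  Position 2 ('a'): new char, reset run to 1
  Position 3 ('a'): continues run of 'a', length=2
  Position 4 ('c'): new char, reset run to 1
  Position 5 ('a'): new char, reset run to 1
  Position 6 ('c'): new char, reset run to 1
  Position 7 ('c'): continues run of 'c', length=2
  Position 8 ('a'): new char, reset run to 1
  Position 9 ('a'): continues run of 'a', length=2
Longest run: 'b' with length 2

2


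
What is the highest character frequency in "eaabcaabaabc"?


Input: eaabcaabaabc
Character counts:
  'a': 6
  'b': 3
  'c': 2
  'e': 1
Maximum frequency: 6

6


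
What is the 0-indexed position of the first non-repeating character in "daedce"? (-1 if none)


Input: daedce
Character frequencies:
  'a': 1
  'c': 1
  'd': 2
  'e': 2
Scanning left to right for freq == 1:
  Position 0 ('d'): freq=2, skip
  Position 1 ('a'): unique! => answer = 1

1


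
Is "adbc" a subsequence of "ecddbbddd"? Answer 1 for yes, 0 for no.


Check if "adbc" is a subsequence of "ecddbbddd"
Greedy scan:
  Position 0 ('e'): no match needed
  Position 1 ('c'): no match needed
  Position 2 ('d'): no match needed
  Position 3 ('d'): no match needed
  Position 4 ('b'): no match needed
  Position 5 ('b'): no match needed
  Position 6 ('d'): no match needed
  Position 7 ('d'): no match needed
  Position 8 ('d'): no match needed
Only matched 0/4 characters => not a subsequence

0


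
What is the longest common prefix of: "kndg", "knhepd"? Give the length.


Words: kndg, knhepd
  Position 0: all 'k' => match
  Position 1: all 'n' => match
  Position 2: ('d', 'h') => mismatch, stop
LCP = "kn" (length 2)

2


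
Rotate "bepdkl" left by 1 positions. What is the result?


Input: "bepdkl", rotate left by 1
First 1 characters: "b"
Remaining characters: "epdkl"
Concatenate remaining + first: "epdkl" + "b" = "epdklb"

epdklb


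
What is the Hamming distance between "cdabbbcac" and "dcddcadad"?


Comparing "cdabbbcac" and "dcddcadad" position by position:
  Position 0: 'c' vs 'd' => differ
  Position 1: 'd' vs 'c' => differ
  Position 2: 'a' vs 'd' => differ
  Position 3: 'b' vs 'd' => differ
  Position 4: 'b' vs 'c' => differ
  Position 5: 'b' vs 'a' => differ
  Position 6: 'c' vs 'd' => differ
  Position 7: 'a' vs 'a' => same
  Position 8: 'c' vs 'd' => differ
Total differences (Hamming distance): 8

8


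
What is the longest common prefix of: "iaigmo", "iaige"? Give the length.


Words: iaigmo, iaige
  Position 0: all 'i' => match
  Position 1: all 'a' => match
  Position 2: all 'i' => match
  Position 3: all 'g' => match
  Position 4: ('m', 'e') => mismatch, stop
LCP = "iaig" (length 4)

4


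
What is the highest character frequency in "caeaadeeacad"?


Input: caeaadeeacad
Character counts:
  'a': 5
  'c': 2
  'd': 2
  'e': 3
Maximum frequency: 5

5


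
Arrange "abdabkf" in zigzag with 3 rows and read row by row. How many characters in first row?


Zigzag "abdabkf" into 3 rows:
Placing characters:
  'a' => row 0
  'b' => row 1
  'd' => row 2
  'a' => row 1
  'b' => row 0
  'k' => row 1
  'f' => row 2
Rows:
  Row 0: "ab"
  Row 1: "bak"
  Row 2: "df"
First row length: 2

2


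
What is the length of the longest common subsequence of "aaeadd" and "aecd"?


LCS of "aaeadd" and "aecd"
DP table:
           a    e    c    d
      0    0    0    0    0
  a   0    1    1    1    1
  a   0    1    1    1    1
  e   0    1    2    2    2
  a   0    1    2    2    2
  d   0    1    2    2    3
  d   0    1    2    2    3
LCS length = dp[6][4] = 3

3


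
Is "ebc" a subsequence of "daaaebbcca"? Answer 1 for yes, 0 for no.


Check if "ebc" is a subsequence of "daaaebbcca"
Greedy scan:
  Position 0 ('d'): no match needed
  Position 1 ('a'): no match needed
  Position 2 ('a'): no match needed
  Position 3 ('a'): no match needed
  Position 4 ('e'): matches sub[0] = 'e'
  Position 5 ('b'): matches sub[1] = 'b'
  Position 6 ('b'): no match needed
  Position 7 ('c'): matches sub[2] = 'c'
  Position 8 ('c'): no match needed
  Position 9 ('a'): no match needed
All 3 characters matched => is a subsequence

1


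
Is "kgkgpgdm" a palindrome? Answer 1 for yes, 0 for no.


Input: kgkgpgdm
Reversed: mdgpgkgk
  Compare pos 0 ('k') with pos 7 ('m'): MISMATCH
  Compare pos 1 ('g') with pos 6 ('d'): MISMATCH
  Compare pos 2 ('k') with pos 5 ('g'): MISMATCH
  Compare pos 3 ('g') with pos 4 ('p'): MISMATCH
Result: not a palindrome

0


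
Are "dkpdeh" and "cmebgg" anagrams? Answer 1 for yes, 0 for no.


Strings: "dkpdeh", "cmebgg"
Sorted first:  ddehkp
Sorted second: bceggm
Differ at position 0: 'd' vs 'b' => not anagrams

0


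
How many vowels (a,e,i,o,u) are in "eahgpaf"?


Input: eahgpaf
Checking each character:
  'e' at position 0: vowel (running total: 1)
  'a' at position 1: vowel (running total: 2)
  'h' at position 2: consonant
  'g' at position 3: consonant
  'p' at position 4: consonant
  'a' at position 5: vowel (running total: 3)
  'f' at position 6: consonant
Total vowels: 3

3


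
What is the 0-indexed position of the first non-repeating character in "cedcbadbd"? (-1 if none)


Input: cedcbadbd
Character frequencies:
  'a': 1
  'b': 2
  'c': 2
  'd': 3
  'e': 1
Scanning left to right for freq == 1:
  Position 0 ('c'): freq=2, skip
  Position 1 ('e'): unique! => answer = 1

1


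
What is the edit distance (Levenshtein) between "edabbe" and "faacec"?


Computing edit distance: "edabbe" -> "faacec"
DP table:
           f    a    a    c    e    c
      0    1    2    3    4    5    6
  e   1    1    2    3    4    4    5
  d   2    2    2    3    4    5    5
  a   3    3    2    2    3    4    5
  b   4    4    3    3    3    4    5
  b   5    5    4    4    4    4    5
  e   6    6    5    5    5    4    5
Edit distance = dp[6][6] = 5

5


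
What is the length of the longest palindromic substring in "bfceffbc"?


Input: "bfceffbc"
Checking substrings for palindromes:
  [4:6] "ff" (len 2) => palindrome
Longest palindromic substring: "ff" with length 2

2


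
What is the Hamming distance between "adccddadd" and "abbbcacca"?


Comparing "adccddadd" and "abbbcacca" position by position:
  Position 0: 'a' vs 'a' => same
  Position 1: 'd' vs 'b' => differ
  Position 2: 'c' vs 'b' => differ
  Position 3: 'c' vs 'b' => differ
  Position 4: 'd' vs 'c' => differ
  Position 5: 'd' vs 'a' => differ
  Position 6: 'a' vs 'c' => differ
  Position 7: 'd' vs 'c' => differ
  Position 8: 'd' vs 'a' => differ
Total differences (Hamming distance): 8

8


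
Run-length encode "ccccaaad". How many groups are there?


Input: ccccaaad
Scanning for consecutive runs:
  Group 1: 'c' x 4 (positions 0-3)
  Group 2: 'a' x 3 (positions 4-6)
  Group 3: 'd' x 1 (positions 7-7)
Total groups: 3

3


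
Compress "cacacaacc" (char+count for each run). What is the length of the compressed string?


Input: cacacaacc
Runs:
  'c' x 1 => "c1"
  'a' x 1 => "a1"
  'c' x 1 => "c1"
  'a' x 1 => "a1"
  'c' x 1 => "c1"
  'a' x 2 => "a2"
  'c' x 2 => "c2"
Compressed: "c1a1c1a1c1a2c2"
Compressed length: 14

14


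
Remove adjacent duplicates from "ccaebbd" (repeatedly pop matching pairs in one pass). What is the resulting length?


Input: ccaebbd
Stack-based adjacent duplicate removal:
  Read 'c': push. Stack: c
  Read 'c': matches stack top 'c' => pop. Stack: (empty)
  Read 'a': push. Stack: a
  Read 'e': push. Stack: ae
  Read 'b': push. Stack: aeb
  Read 'b': matches stack top 'b' => pop. Stack: ae
  Read 'd': push. Stack: aed
Final stack: "aed" (length 3)

3


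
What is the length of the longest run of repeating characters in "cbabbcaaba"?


Input: "cbabbcaaba"
Scanning for longest run:
  Position 1 ('b'): new char, reset run to 1
  Position 2 ('a'): new char, reset run to 1
  Position 3 ('b'): new char, reset run to 1
  Position 4 ('b'): continues run of 'b', length=2
  Position 5 ('c'): new char, reset run to 1
  Position 6 ('a'): new char, reset run to 1
  Position 7 ('a'): continues run of 'a', length=2
  Position 8 ('b'): new char, reset run to 1
  Position 9 ('a'): new char, reset run to 1
Longest run: 'b' with length 2

2


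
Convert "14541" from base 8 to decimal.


Input: "14541" in base 8
Positional expansion:
  Digit '1' (value 1) x 8^4 = 4096
  Digit '4' (value 4) x 8^3 = 2048
  Digit '5' (value 5) x 8^2 = 320
  Digit '4' (value 4) x 8^1 = 32
  Digit '1' (value 1) x 8^0 = 1
Sum = 6497

6497


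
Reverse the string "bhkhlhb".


Input: bhkhlhb
Reading characters right to left:
  Position 6: 'b'
  Position 5: 'h'
  Position 4: 'l'
  Position 3: 'h'
  Position 2: 'k'
  Position 1: 'h'
  Position 0: 'b'
Reversed: bhlhkhb

bhlhkhb


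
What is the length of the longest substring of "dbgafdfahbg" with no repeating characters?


Input: "dbgafdfahbg"
Sliding window (track last position of each char):
  Position 0 ('d'): window [0,0] length 1 -- new best
  Position 1 ('b'): window [0,1] length 2 -- new best
  Position 2 ('g'): window [0,2] length 3 -- new best
  Position 3 ('a'): window [0,3] length 4 -- new best
  Position 4 ('f'): window [0,4] length 5 -- new best
  Position 5 ('d'): repeat (last at 0), move window start to 1
  Position 5 ('d'): window [1,5] length 5
  Position 6 ('f'): repeat (last at 4), move window start to 5
  Position 6 ('f'): window [5,6] length 2
  Position 7 ('a'): window [5,7] length 3
  Position 8 ('h'): window [5,8] length 4
  Position 9 ('b'): window [5,9] length 5
  Position 10 ('g'): window [5,10] length 6 -- new best
Longest substring with no repeats: "dfahbg" with length 6

6


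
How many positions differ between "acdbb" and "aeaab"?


Comparing "acdbb" and "aeaab" position by position:
  Position 0: 'a' vs 'a' => same
  Position 1: 'c' vs 'e' => DIFFER
  Position 2: 'd' vs 'a' => DIFFER
  Position 3: 'b' vs 'a' => DIFFER
  Position 4: 'b' vs 'b' => same
Positions that differ: 3

3


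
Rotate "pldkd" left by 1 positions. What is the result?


Input: "pldkd", rotate left by 1
First 1 characters: "p"
Remaining characters: "ldkd"
Concatenate remaining + first: "ldkd" + "p" = "ldkdp"

ldkdp


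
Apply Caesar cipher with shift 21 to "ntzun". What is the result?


Caesar cipher: shift "ntzun" by 21
  'n' (pos 13) + 21 = pos 8 = 'i'
  't' (pos 19) + 21 = pos 14 = 'o'
  'z' (pos 25) + 21 = pos 20 = 'u'
  'u' (pos 20) + 21 = pos 15 = 'p'
  'n' (pos 13) + 21 = pos 8 = 'i'
Result: ioupi

ioupi


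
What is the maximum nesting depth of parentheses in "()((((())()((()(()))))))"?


Input: "()((((())()((()(()))))))"
Tracking depth:
  Position 0 '(': depth becomes 1
  Position 1 ')': depth becomes 0
  Position 2 '(': depth becomes 1
  Position 3 '(': depth becomes 2
  Position 4 '(': depth becomes 3
  Position 5 '(': depth becomes 4
  Position 6 '(': depth becomes 5
  Position 7 ')': depth becomes 4
  Position 8 ')': depth becomes 3
  Position 9 '(': depth becomes 4
  Position 10 ')': depth becomes 3
  Position 11 '(': depth becomes 4
  Position 12 '(': depth becomes 5
  Position 13 '(': depth becomes 6
  Position 14 ')': depth becomes 5
  Position 15 '(': depth becomes 6
  Position 16 '(': depth becomes 7
  Position 17 ')': depth becomes 6
  Position 18 ')': depth becomes 5
  Position 19 ')': depth becomes 4
  Position 20 ')': depth becomes 3
  Position 21 ')': depth becomes 2
  Position 22 ')': depth becomes 1
  Position 23 ')': depth becomes 0
Maximum depth reached: 7

7


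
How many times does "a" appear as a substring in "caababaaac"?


Searching for "a" in "caababaaac"
Scanning each position:
  Position 0: "c" => no
  Position 1: "a" => MATCH
  Position 2: "a" => MATCH
  Position 3: "b" => no
  Position 4: "a" => MATCH
  Position 5: "b" => no
  Position 6: "a" => MATCH
  Position 7: "a" => MATCH
  Position 8: "a" => MATCH
  Position 9: "c" => no
Total occurrences: 6

6


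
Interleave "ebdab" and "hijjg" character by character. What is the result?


Interleaving "ebdab" and "hijjg":
  Position 0: 'e' from first, 'h' from second => "eh"
  Position 1: 'b' from first, 'i' from second => "bi"
  Position 2: 'd' from first, 'j' from second => "dj"
  Position 3: 'a' from first, 'j' from second => "aj"
  Position 4: 'b' from first, 'g' from second => "bg"
Result: ehbidjajbg

ehbidjajbg


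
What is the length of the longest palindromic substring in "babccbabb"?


Input: "babccbabb"
Checking substrings for palindromes:
  [0:8] "babccbab" (len 8) => palindrome
  [1:7] "abccba" (len 6) => palindrome
  [2:6] "bccb" (len 4) => palindrome
  [0:3] "bab" (len 3) => palindrome
  [5:8] "bab" (len 3) => palindrome
  [3:5] "cc" (len 2) => palindrome
Longest palindromic substring: "babccbab" with length 8

8


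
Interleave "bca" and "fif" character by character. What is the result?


Interleaving "bca" and "fif":
  Position 0: 'b' from first, 'f' from second => "bf"
  Position 1: 'c' from first, 'i' from second => "ci"
  Position 2: 'a' from first, 'f' from second => "af"
Result: bfciaf

bfciaf


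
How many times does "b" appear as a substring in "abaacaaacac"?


Searching for "b" in "abaacaaacac"
Scanning each position:
  Position 0: "a" => no
  Position 1: "b" => MATCH
  Position 2: "a" => no
  Position 3: "a" => no
  Position 4: "c" => no
  Position 5: "a" => no
  Position 6: "a" => no
  Position 7: "a" => no
  Position 8: "c" => no
  Position 9: "a" => no
  Position 10: "c" => no
Total occurrences: 1

1


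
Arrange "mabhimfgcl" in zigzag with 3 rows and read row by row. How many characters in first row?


Zigzag "mabhimfgcl" into 3 rows:
Placing characters:
  'm' => row 0
  'a' => row 1
  'b' => row 2
  'h' => row 1
  'i' => row 0
  'm' => row 1
  'f' => row 2
  'g' => row 1
  'c' => row 0
  'l' => row 1
Rows:
  Row 0: "mic"
  Row 1: "ahmgl"
  Row 2: "bf"
First row length: 3

3


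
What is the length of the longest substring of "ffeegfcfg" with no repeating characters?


Input: "ffeegfcfg"
Sliding window (track last position of each char):
  Position 0 ('f'): window [0,0] length 1 -- new best
  Position 1 ('f'): repeat (last at 0), move window start to 1
  Position 1 ('f'): window [1,1] length 1
  Position 2 ('e'): window [1,2] length 2 -- new best
  Position 3 ('e'): repeat (last at 2), move window start to 3
  Position 3 ('e'): window [3,3] length 1
  Position 4 ('g'): window [3,4] length 2
  Position 5 ('f'): window [3,5] length 3 -- new best
  Position 6 ('c'): window [3,6] length 4 -- new best
  Position 7 ('f'): repeat (last at 5), move window start to 6
  Position 7 ('f'): window [6,7] length 2
  Position 8 ('g'): window [6,8] length 3
Longest substring with no repeats: "egfc" with length 4

4


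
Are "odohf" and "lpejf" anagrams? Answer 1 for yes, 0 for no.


Strings: "odohf", "lpejf"
Sorted first:  dfhoo
Sorted second: efjlp
Differ at position 0: 'd' vs 'e' => not anagrams

0


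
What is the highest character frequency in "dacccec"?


Input: dacccec
Character counts:
  'a': 1
  'c': 4
  'd': 1
  'e': 1
Maximum frequency: 4

4


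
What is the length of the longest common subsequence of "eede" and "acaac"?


LCS of "eede" and "acaac"
DP table:
           a    c    a    a    c
      0    0    0    0    0    0
  e   0    0    0    0    0    0
  e   0    0    0    0    0    0
  d   0    0    0    0    0    0
  e   0    0    0    0    0    0
LCS length = dp[4][5] = 0

0


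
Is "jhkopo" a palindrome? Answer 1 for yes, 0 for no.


Input: jhkopo
Reversed: opokhj
  Compare pos 0 ('j') with pos 5 ('o'): MISMATCH
  Compare pos 1 ('h') with pos 4 ('p'): MISMATCH
  Compare pos 2 ('k') with pos 3 ('o'): MISMATCH
Result: not a palindrome

0


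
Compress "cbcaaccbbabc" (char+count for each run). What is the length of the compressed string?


Input: cbcaaccbbabc
Runs:
  'c' x 1 => "c1"
  'b' x 1 => "b1"
  'c' x 1 => "c1"
  'a' x 2 => "a2"
  'c' x 2 => "c2"
  'b' x 2 => "b2"
  'a' x 1 => "a1"
  'b' x 1 => "b1"
  'c' x 1 => "c1"
Compressed: "c1b1c1a2c2b2a1b1c1"
Compressed length: 18

18


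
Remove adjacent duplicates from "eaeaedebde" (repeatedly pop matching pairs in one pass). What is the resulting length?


Input: eaeaedebde
Stack-based adjacent duplicate removal:
  Read 'e': push. Stack: e
  Read 'a': push. Stack: ea
  Read 'e': push. Stack: eae
  Read 'a': push. Stack: eaea
  Read 'e': push. Stack: eaeae
  Read 'd': push. Stack: eaeaed
  Read 'e': push. Stack: eaeaede
  Read 'b': push. Stack: eaeaedeb
  Read 'd': push. Stack: eaeaedebd
  Read 'e': push. Stack: eaeaedebde
Final stack: "eaeaedebde" (length 10)

10


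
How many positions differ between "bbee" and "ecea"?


Comparing "bbee" and "ecea" position by position:
  Position 0: 'b' vs 'e' => DIFFER
  Position 1: 'b' vs 'c' => DIFFER
  Position 2: 'e' vs 'e' => same
  Position 3: 'e' vs 'a' => DIFFER
Positions that differ: 3

3


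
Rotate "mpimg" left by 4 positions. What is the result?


Input: "mpimg", rotate left by 4
First 4 characters: "mpim"
Remaining characters: "g"
Concatenate remaining + first: "g" + "mpim" = "gmpim"

gmpim


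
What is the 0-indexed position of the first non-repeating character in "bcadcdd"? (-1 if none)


Input: bcadcdd
Character frequencies:
  'a': 1
  'b': 1
  'c': 2
  'd': 3
Scanning left to right for freq == 1:
  Position 0 ('b'): unique! => answer = 0

0


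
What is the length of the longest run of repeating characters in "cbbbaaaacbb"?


Input: "cbbbaaaacbb"
Scanning for longest run:
  Position 1 ('b'): new char, reset run to 1
  Position 2 ('b'): continues run of 'b', length=2
  Position 3 ('b'): continues run of 'b', length=3
  Position 4 ('a'): new char, reset run to 1
  Position 5 ('a'): continues run of 'a', length=2
  Position 6 ('a'): continues run of 'a', length=3
  Position 7 ('a'): continues run of 'a', length=4
  Position 8 ('c'): new char, reset run to 1
  Position 9 ('b'): new char, reset run to 1
  Position 10 ('b'): continues run of 'b', length=2
Longest run: 'a' with length 4

4


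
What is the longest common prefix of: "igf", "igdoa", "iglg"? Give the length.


Words: igf, igdoa, iglg
  Position 0: all 'i' => match
  Position 1: all 'g' => match
  Position 2: ('f', 'd', 'l') => mismatch, stop
LCP = "ig" (length 2)

2


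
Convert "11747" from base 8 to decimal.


Input: "11747" in base 8
Positional expansion:
  Digit '1' (value 1) x 8^4 = 4096
  Digit '1' (value 1) x 8^3 = 512
  Digit '7' (value 7) x 8^2 = 448
  Digit '4' (value 4) x 8^1 = 32
  Digit '7' (value 7) x 8^0 = 7
Sum = 5095

5095


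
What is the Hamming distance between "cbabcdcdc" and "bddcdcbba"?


Comparing "cbabcdcdc" and "bddcdcbba" position by position:
  Position 0: 'c' vs 'b' => differ
  Position 1: 'b' vs 'd' => differ
  Position 2: 'a' vs 'd' => differ
  Position 3: 'b' vs 'c' => differ
  Position 4: 'c' vs 'd' => differ
  Position 5: 'd' vs 'c' => differ
  Position 6: 'c' vs 'b' => differ
  Position 7: 'd' vs 'b' => differ
  Position 8: 'c' vs 'a' => differ
Total differences (Hamming distance): 9

9


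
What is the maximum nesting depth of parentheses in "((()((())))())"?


Input: "((()((())))())"
Tracking depth:
  Position 0 '(': depth becomes 1
  Position 1 '(': depth becomes 2
  Position 2 '(': depth becomes 3
  Position 3 ')': depth becomes 2
  Position 4 '(': depth becomes 3
  Position 5 '(': depth becomes 4
  Position 6 '(': depth becomes 5
  Position 7 ')': depth becomes 4
  Position 8 ')': depth becomes 3
  Position 9 ')': depth becomes 2
  Position 10 ')': depth becomes 1
  Position 11 '(': depth becomes 2
  Position 12 ')': depth becomes 1
  Position 13 ')': depth becomes 0
Maximum depth reached: 5

5


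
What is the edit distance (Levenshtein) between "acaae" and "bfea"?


Computing edit distance: "acaae" -> "bfea"
DP table:
           b    f    e    a
      0    1    2    3    4
  a   1    1    2    3    3
  c   2    2    2    3    4
  a   3    3    3    3    3
  a   4    4    4    4    3
  e   5    5    5    4    4
Edit distance = dp[5][4] = 4

4


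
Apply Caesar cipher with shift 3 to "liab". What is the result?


Caesar cipher: shift "liab" by 3
  'l' (pos 11) + 3 = pos 14 = 'o'
  'i' (pos 8) + 3 = pos 11 = 'l'
  'a' (pos 0) + 3 = pos 3 = 'd'
  'b' (pos 1) + 3 = pos 4 = 'e'
Result: olde

olde


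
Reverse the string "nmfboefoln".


Input: nmfboefoln
Reading characters right to left:
  Position 9: 'n'
  Position 8: 'l'
  Position 7: 'o'
  Position 6: 'f'
  Position 5: 'e'
  Position 4: 'o'
  Position 3: 'b'
  Position 2: 'f'
  Position 1: 'm'
  Position 0: 'n'
Reversed: nlofeobfmn

nlofeobfmn


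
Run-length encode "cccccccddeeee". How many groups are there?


Input: cccccccddeeee
Scanning for consecutive runs:
  Group 1: 'c' x 7 (positions 0-6)
  Group 2: 'd' x 2 (positions 7-8)
  Group 3: 'e' x 4 (positions 9-12)
Total groups: 3

3


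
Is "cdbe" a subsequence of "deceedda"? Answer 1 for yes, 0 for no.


Check if "cdbe" is a subsequence of "deceedda"
Greedy scan:
  Position 0 ('d'): no match needed
  Position 1 ('e'): no match needed
  Position 2 ('c'): matches sub[0] = 'c'
  Position 3 ('e'): no match needed
  Position 4 ('e'): no match needed
  Position 5 ('d'): matches sub[1] = 'd'
  Position 6 ('d'): no match needed
  Position 7 ('a'): no match needed
Only matched 2/4 characters => not a subsequence

0


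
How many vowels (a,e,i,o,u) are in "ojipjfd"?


Input: ojipjfd
Checking each character:
  'o' at position 0: vowel (running total: 1)
  'j' at position 1: consonant
  'i' at position 2: vowel (running total: 2)
  'p' at position 3: consonant
  'j' at position 4: consonant
  'f' at position 5: consonant
  'd' at position 6: consonant
Total vowels: 2

2


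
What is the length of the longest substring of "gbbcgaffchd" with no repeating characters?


Input: "gbbcgaffchd"
Sliding window (track last position of each char):
  Position 0 ('g'): window [0,0] length 1 -- new best
  Position 1 ('b'): window [0,1] length 2 -- new best
  Position 2 ('b'): repeat (last at 1), move window start to 2
  Position 2 ('b'): window [2,2] length 1
  Position 3 ('c'): window [2,3] length 2
  Position 4 ('g'): window [2,4] length 3 -- new best
  Position 5 ('a'): window [2,5] length 4 -- new best
  Position 6 ('f'): window [2,6] length 5 -- new best
  Position 7 ('f'): repeat (last at 6), move window start to 7
  Position 7 ('f'): window [7,7] length 1
  Position 8 ('c'): window [7,8] length 2
  Position 9 ('h'): window [7,9] length 3
  Position 10 ('d'): window [7,10] length 4
Longest substring with no repeats: "bcgaf" with length 5

5


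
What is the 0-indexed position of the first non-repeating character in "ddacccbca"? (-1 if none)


Input: ddacccbca
Character frequencies:
  'a': 2
  'b': 1
  'c': 4
  'd': 2
Scanning left to right for freq == 1:
  Position 0 ('d'): freq=2, skip
  Position 1 ('d'): freq=2, skip
  Position 2 ('a'): freq=2, skip
  Position 3 ('c'): freq=4, skip
  Position 4 ('c'): freq=4, skip
  Position 5 ('c'): freq=4, skip
  Position 6 ('b'): unique! => answer = 6

6


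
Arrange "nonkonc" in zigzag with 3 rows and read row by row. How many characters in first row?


Zigzag "nonkonc" into 3 rows:
Placing characters:
  'n' => row 0
  'o' => row 1
  'n' => row 2
  'k' => row 1
  'o' => row 0
  'n' => row 1
  'c' => row 2
Rows:
  Row 0: "no"
  Row 1: "okn"
  Row 2: "nc"
First row length: 2

2


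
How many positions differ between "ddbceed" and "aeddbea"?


Comparing "ddbceed" and "aeddbea" position by position:
  Position 0: 'd' vs 'a' => DIFFER
  Position 1: 'd' vs 'e' => DIFFER
  Position 2: 'b' vs 'd' => DIFFER
  Position 3: 'c' vs 'd' => DIFFER
  Position 4: 'e' vs 'b' => DIFFER
  Position 5: 'e' vs 'e' => same
  Position 6: 'd' vs 'a' => DIFFER
Positions that differ: 6

6


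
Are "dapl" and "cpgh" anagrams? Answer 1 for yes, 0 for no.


Strings: "dapl", "cpgh"
Sorted first:  adlp
Sorted second: cghp
Differ at position 0: 'a' vs 'c' => not anagrams

0


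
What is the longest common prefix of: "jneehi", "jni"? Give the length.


Words: jneehi, jni
  Position 0: all 'j' => match
  Position 1: all 'n' => match
  Position 2: ('e', 'i') => mismatch, stop
LCP = "jn" (length 2)

2


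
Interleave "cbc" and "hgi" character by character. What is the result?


Interleaving "cbc" and "hgi":
  Position 0: 'c' from first, 'h' from second => "ch"
  Position 1: 'b' from first, 'g' from second => "bg"
  Position 2: 'c' from first, 'i' from second => "ci"
Result: chbgci

chbgci


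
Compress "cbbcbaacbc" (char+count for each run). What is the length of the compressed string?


Input: cbbcbaacbc
Runs:
  'c' x 1 => "c1"
  'b' x 2 => "b2"
  'c' x 1 => "c1"
  'b' x 1 => "b1"
  'a' x 2 => "a2"
  'c' x 1 => "c1"
  'b' x 1 => "b1"
  'c' x 1 => "c1"
Compressed: "c1b2c1b1a2c1b1c1"
Compressed length: 16

16


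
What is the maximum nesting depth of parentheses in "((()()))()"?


Input: "((()()))()"
Tracking depth:
  Position 0 '(': depth becomes 1
  Position 1 '(': depth becomes 2
  Position 2 '(': depth becomes 3
  Position 3 ')': depth becomes 2
  Position 4 '(': depth becomes 3
  Position 5 ')': depth becomes 2
  Position 6 ')': depth becomes 1
  Position 7 ')': depth becomes 0
  Position 8 '(': depth becomes 1
  Position 9 ')': depth becomes 0
Maximum depth reached: 3

3


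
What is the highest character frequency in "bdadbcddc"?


Input: bdadbcddc
Character counts:
  'a': 1
  'b': 2
  'c': 2
  'd': 4
Maximum frequency: 4

4


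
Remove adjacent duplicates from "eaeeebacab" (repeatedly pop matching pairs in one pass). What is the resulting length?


Input: eaeeebacab
Stack-based adjacent duplicate removal:
  Read 'e': push. Stack: e
  Read 'a': push. Stack: ea
  Read 'e': push. Stack: eae
  Read 'e': matches stack top 'e' => pop. Stack: ea
  Read 'e': push. Stack: eae
  Read 'b': push. Stack: eaeb
  Read 'a': push. Stack: eaeba
  Read 'c': push. Stack: eaebac
  Read 'a': push. Stack: eaebaca
  Read 'b': push. Stack: eaebacab
Final stack: "eaebacab" (length 8)

8


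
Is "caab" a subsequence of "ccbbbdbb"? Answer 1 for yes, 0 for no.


Check if "caab" is a subsequence of "ccbbbdbb"
Greedy scan:
  Position 0 ('c'): matches sub[0] = 'c'
  Position 1 ('c'): no match needed
  Position 2 ('b'): no match needed
  Position 3 ('b'): no match needed
  Position 4 ('b'): no match needed
  Position 5 ('d'): no match needed
  Position 6 ('b'): no match needed
  Position 7 ('b'): no match needed
Only matched 1/4 characters => not a subsequence

0
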